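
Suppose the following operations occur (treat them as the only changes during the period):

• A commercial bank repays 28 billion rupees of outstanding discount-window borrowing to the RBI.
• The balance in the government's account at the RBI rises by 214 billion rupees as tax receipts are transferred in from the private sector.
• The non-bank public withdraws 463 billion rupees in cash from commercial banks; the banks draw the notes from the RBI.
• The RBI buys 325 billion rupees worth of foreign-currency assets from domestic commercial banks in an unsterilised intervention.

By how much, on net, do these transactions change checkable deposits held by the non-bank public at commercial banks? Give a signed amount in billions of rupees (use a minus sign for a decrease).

-677 billion

Discount-window repayment 28 billion rupees: the counterparty is a bank, so public deposits are unchanged → 0.
Government account inflow 214 billion rupees: non-bank counterparties' bank balances fall → −214B.
Currency withdrawal 463 billion rupees: non-bank counterparties' bank balances fall → −463B.
FX purchase 325 billion rupees: the counterparty is a bank, so public deposits are unchanged → 0.
Net: 0 − 214 − 463 + 0 = -677 billion.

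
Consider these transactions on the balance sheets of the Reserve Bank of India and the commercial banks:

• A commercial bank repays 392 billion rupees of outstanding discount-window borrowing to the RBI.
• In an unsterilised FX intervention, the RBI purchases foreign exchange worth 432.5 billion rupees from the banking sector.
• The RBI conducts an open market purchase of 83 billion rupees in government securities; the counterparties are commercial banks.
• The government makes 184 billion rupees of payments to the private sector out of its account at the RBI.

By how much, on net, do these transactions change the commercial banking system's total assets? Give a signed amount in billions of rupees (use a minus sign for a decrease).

-208 billion

RBI balance sheet:
  Assets:      Securities +83B, Loans to banks −392B, Foreign assets +432.5B
  Liabilities: Bank reserves +307.5B, Government deposits −184B
Commercial banking system:
  Assets:      Reserves at CB +307.5B, Securities −83B, Foreign assets −432.5B
  Liabilities: Checkable deposits +184B, Borrowings from CB −392B
Change in total bank assets = -208 billion.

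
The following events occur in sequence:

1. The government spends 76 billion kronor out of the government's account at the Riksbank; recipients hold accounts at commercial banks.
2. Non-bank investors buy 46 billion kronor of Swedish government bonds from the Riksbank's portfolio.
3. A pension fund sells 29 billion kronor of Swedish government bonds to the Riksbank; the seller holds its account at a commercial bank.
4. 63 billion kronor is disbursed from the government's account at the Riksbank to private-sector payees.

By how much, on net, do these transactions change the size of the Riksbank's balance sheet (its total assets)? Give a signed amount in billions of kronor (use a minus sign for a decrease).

Government spending 76 billion kronor: only the composition of liabilities changes → 0.
Asset sale (to non-banks) 46 billion kronor: a Riksbank asset is shed → −46B.
Asset purchase (from non-banks) 29 billion kronor: a Riksbank asset is acquired → +29B.
Government spending 63 billion kronor: only the composition of liabilities changes → 0.
Net: 0 − 46 + 29 + 0 = -17 billion.

-17 billion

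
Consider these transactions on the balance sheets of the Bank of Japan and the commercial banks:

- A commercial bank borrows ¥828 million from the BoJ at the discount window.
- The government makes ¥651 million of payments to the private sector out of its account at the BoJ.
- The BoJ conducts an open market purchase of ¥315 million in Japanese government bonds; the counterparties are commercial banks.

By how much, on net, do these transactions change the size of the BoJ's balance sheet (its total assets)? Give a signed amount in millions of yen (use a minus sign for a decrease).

Discount-window loan ¥828 million: a BoJ asset is acquired → +¥828M.
Government spending ¥651 million: only the composition of liabilities changes → 0.
OMO purchase (from banks) ¥315 million: a BoJ asset is acquired → +¥315M.
Net: 828 + 0 + 315 = +¥1143 million.

+¥1143 million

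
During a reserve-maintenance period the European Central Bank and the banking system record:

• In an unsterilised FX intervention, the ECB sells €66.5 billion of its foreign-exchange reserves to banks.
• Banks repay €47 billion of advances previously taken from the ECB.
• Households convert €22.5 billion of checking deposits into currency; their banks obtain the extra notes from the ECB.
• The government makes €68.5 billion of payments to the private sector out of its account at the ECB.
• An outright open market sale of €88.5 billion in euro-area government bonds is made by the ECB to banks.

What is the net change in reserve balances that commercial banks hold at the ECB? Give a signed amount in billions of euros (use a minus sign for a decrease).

FX sale €66.5 billion: the buying banks pay out of their reserve balances → −€66.5B.
Discount-window repayment €47 billion: repayment is debited from reserves → −€47B.
Currency withdrawal €22.5 billion: banks swap reserves for currency → −€22.5B.
Government spending €68.5 billion: government payments flow into bank reserve accounts → +€68.5B.
OMO sale (to banks) €88.5 billion: the buying banks pay out of their reserve balances → −€88.5B.
Net: −66.5 − 47 − 22.5 + 68.5 − 88.5 = -€156 billion.

-€156 billion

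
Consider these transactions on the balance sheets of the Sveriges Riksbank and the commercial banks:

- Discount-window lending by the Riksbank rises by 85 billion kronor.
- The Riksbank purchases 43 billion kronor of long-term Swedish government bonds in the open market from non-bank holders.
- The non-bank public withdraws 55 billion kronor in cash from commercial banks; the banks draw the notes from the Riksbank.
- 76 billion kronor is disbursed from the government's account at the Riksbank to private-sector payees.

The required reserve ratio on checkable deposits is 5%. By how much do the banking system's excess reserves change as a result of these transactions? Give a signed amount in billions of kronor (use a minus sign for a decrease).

+145.8 billion

Discount-window loan 85 billion kronor: reserves +85B, deposits 0.
Asset purchase (from non-banks) 43 billion kronor: reserves +43B, deposits +43B.
Currency withdrawal 55 billion kronor: reserves −55B, deposits −55B.
Government spending 76 billion kronor: reserves +76B, deposits +76B.
Totals: Δreserves = +149B, Δdeposits = +64B.
Δrequired reserves = 5% × +64B = +3.2B.
Δexcess reserves = Δreserves − Δrequired = +149B − (+3.2B) = +145.8 billion.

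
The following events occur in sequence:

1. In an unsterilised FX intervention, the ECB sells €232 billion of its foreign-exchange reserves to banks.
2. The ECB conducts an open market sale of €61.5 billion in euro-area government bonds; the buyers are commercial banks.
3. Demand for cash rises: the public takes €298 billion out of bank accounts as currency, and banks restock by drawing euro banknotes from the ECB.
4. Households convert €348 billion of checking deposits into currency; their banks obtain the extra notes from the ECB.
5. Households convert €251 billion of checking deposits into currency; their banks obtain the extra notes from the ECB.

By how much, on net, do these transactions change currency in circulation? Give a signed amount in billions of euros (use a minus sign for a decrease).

+€897 billion

ECB balance sheet:
  Assets:      Securities −€61.5B, Foreign assets −€232B
  Liabilities: Bank reserves −€1190.5B, Currency in circulation +€897B
Commercial banking system:
  Assets:      Reserves at CB −€1190.5B, Securities +€61.5B, Foreign assets +€232B
  Liabilities: Checkable deposits −€897B
So the change in currency in circulation is +€897 billion.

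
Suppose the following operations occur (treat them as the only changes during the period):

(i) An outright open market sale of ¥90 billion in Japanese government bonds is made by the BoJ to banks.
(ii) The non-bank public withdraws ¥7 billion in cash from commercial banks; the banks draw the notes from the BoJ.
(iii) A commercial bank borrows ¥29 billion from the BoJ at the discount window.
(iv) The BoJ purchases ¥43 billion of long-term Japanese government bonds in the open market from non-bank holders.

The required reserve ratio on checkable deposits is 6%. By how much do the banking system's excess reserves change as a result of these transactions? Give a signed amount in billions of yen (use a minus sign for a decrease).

OMO sale (to banks) ¥90 billion: reserves −¥90B, deposits 0.
Currency withdrawal ¥7 billion: reserves −¥7B, deposits −¥7B.
Discount-window loan ¥29 billion: reserves +¥29B, deposits 0.
Asset purchase (from non-banks) ¥43 billion: reserves +¥43B, deposits +¥43B.
Totals: Δreserves = −¥25B, Δdeposits = +¥36B.
Δrequired reserves = 6% × +¥36B = +¥2.16B.
Δexcess reserves = Δreserves − Δrequired = −¥25B − (+¥2.16B) = -¥27.16 billion.

-¥27.16 billion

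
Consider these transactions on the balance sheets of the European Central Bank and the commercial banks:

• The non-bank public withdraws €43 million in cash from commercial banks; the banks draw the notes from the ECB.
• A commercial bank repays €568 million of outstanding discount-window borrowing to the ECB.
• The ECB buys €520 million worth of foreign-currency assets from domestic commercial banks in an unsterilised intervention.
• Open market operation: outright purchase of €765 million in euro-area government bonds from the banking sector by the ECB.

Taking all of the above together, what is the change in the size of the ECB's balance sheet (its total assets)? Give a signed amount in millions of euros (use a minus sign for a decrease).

ECB balance sheet:
  Assets:      Securities +€765M, Loans to banks −€568M, Foreign assets +€520M
  Liabilities: Bank reserves +€674M, Currency in circulation +€43M
Change in total ECB assets = +€717 million.

+€717 million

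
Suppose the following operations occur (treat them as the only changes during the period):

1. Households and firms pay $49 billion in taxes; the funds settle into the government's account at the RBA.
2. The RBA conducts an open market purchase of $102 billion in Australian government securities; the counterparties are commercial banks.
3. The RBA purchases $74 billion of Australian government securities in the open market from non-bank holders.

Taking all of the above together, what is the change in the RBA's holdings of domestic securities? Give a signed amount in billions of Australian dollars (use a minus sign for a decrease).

+$176 billion

Government account inflow $49 billion: the RBA's securities portfolio is untouched → 0.
OMO purchase (from banks) $102 billion: securities added to the RBA's portfolio → +$102B.
Asset purchase (from non-banks) $74 billion: securities added to the RBA's portfolio → +$74B.
Net: 0 + 102 + 74 = +$176 billion.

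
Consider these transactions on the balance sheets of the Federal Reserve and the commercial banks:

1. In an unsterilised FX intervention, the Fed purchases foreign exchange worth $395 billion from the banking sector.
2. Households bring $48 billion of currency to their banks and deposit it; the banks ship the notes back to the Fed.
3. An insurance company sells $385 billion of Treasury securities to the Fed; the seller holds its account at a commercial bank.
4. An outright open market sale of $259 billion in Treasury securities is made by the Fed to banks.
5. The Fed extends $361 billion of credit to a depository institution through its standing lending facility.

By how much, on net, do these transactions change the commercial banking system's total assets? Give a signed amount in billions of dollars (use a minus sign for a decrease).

Fed balance sheet:
  Assets:      Securities +$126B, Loans to banks +$361B, Foreign assets +$395B
  Liabilities: Bank reserves +$930B, Currency in circulation −$48B
Commercial banking system:
  Assets:      Reserves at CB +$930B, Securities +$259B, Foreign assets −$395B
  Liabilities: Checkable deposits +$433B, Borrowings from CB +$361B
Change in total bank assets = +$794 billion.

+$794 billion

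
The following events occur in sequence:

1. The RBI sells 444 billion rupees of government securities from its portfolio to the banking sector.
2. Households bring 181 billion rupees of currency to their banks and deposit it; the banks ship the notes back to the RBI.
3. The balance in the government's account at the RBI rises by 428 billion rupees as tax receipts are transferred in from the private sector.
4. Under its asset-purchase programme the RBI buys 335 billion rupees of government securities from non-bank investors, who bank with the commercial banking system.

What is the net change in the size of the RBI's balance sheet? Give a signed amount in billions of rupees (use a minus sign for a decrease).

RBI balance sheet:
  Assets:      Securities −109B
  Liabilities: Bank reserves −356B, Currency in circulation −181B, Government deposits +428B
Change in total RBI assets = -109 billion.

-109 billion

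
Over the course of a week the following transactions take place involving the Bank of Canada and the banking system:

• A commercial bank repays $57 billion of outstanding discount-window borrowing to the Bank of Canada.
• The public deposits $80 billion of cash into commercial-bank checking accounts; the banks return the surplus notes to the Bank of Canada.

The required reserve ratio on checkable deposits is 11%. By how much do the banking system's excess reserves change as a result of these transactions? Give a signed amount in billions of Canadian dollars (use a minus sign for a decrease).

+$14.2 billion

Discount-window repayment $57 billion: reserves −$57B, deposits 0.
Currency deposit $80 billion: reserves +$80B, deposits +$80B.
Totals: Δreserves = +$23B, Δdeposits = +$80B.
Δrequired reserves = 11% × +$80B = +$8.8B.
Δexcess reserves = Δreserves − Δrequired = +$23B − (+$8.8B) = +$14.2 billion.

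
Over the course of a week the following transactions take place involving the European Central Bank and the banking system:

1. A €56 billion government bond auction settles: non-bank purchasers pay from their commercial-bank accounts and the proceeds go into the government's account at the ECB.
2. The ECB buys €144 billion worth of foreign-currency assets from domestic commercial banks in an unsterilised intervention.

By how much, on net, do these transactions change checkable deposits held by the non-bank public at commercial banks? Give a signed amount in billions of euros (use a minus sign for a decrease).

-€56 billion

ECB balance sheet:
  Assets:      Foreign assets +€144B
  Liabilities: Bank reserves +€88B, Government deposits +€56B
Commercial banking system:
  Assets:      Reserves at CB +€88B, Foreign assets −€144B
  Liabilities: Checkable deposits −€56B
So the change in checkable deposits held by the non-bank public at commercial banks is -€56 billion.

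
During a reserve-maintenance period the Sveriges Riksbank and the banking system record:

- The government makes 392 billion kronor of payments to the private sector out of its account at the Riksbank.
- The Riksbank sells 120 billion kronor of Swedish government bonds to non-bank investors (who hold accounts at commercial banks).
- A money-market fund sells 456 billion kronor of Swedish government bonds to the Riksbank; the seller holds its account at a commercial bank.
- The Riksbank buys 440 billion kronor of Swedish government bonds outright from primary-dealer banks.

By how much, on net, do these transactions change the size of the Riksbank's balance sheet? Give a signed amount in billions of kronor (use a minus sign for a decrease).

Riksbank balance sheet:
  Assets:      Securities +776B
  Liabilities: Bank reserves +1168B, Government deposits −392B
Commercial banking system:
  Assets:      Reserves at CB +1168B, Securities −440B
  Liabilities: Checkable deposits +728B
Change in total Riksbank assets = +776 billion.

+776 billion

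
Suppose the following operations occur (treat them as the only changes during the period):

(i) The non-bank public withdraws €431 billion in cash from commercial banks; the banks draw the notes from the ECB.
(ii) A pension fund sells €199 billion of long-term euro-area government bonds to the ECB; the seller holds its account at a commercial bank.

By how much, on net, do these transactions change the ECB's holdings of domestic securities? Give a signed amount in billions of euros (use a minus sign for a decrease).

Currency withdrawal €431 billion: the ECB's securities portfolio is untouched → 0.
Asset purchase (from non-banks) €199 billion: securities added to the ECB's portfolio → +€199B.
Net: 0 + 199 = +€199 billion.

+€199 billion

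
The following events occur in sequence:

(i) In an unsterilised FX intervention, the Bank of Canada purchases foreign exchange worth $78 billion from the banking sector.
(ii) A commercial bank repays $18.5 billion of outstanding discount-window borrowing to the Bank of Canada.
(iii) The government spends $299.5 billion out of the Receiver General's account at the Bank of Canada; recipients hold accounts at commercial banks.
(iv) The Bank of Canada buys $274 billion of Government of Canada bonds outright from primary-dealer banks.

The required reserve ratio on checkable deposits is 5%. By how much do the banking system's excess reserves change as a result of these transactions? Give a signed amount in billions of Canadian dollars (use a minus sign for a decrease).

+$618.025 billion

FX purchase $78 billion: reserves +$78B, deposits 0.
Discount-window repayment $18.5 billion: reserves −$18.5B, deposits 0.
Government spending $299.5 billion: reserves +$299.5B, deposits +$299.5B.
OMO purchase (from banks) $274 billion: reserves +$274B, deposits 0.
Totals: Δreserves = +$633B, Δdeposits = +$299.5B.
Δrequired reserves = 5% × +$299.5B = +$14.975B.
Δexcess reserves = Δreserves − Δrequired = +$633B − (+$14.975B) = +$618.025 billion.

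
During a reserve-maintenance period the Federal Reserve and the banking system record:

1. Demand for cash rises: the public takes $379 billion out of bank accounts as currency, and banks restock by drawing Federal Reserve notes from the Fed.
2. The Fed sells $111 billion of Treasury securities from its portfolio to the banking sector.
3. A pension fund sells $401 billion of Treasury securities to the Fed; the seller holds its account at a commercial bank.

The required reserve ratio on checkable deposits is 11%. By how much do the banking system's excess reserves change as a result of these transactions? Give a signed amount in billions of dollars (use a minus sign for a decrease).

-$91.42 billion

Currency withdrawal $379 billion: reserves −$379B, deposits −$379B.
OMO sale (to banks) $111 billion: reserves −$111B, deposits 0.
Asset purchase (from non-banks) $401 billion: reserves +$401B, deposits +$401B.
Totals: Δreserves = −$89B, Δdeposits = +$22B.
Δrequired reserves = 11% × +$22B = +$2.42B.
Δexcess reserves = Δreserves − Δrequired = −$89B − (+$2.42B) = -$91.42 billion.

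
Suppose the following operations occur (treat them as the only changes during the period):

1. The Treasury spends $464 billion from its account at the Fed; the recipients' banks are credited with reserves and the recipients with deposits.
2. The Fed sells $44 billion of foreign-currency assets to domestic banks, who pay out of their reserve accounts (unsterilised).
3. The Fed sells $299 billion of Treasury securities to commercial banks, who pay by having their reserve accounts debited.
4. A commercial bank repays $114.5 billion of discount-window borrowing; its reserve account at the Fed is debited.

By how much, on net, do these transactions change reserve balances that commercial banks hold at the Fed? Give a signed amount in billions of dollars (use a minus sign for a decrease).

Government spending $464 billion: government payments flow into bank reserve accounts → +$464B.
FX sale $44 billion: the buying banks pay out of their reserve balances → −$44B.
OMO sale (to banks) $299 billion: the buying banks pay out of their reserve balances → −$299B.
Discount-window repayment $114.5 billion: repayment is debited from reserves → −$114.5B.
Net: 464 − 44 − 299 − 114.5 = +$6.5 billion.

+$6.5 billion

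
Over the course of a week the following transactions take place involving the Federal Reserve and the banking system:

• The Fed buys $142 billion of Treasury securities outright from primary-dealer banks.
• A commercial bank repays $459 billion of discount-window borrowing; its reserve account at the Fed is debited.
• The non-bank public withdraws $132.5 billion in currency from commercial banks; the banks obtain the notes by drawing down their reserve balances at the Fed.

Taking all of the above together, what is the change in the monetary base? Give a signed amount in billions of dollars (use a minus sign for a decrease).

-$317 billion

OMO purchase (from banks) $142 billion: Fed balance sheet expands → +$142B.
Discount-window repayment $459 billion: Fed balance sheet contracts → −$459B.
Currency withdrawal $132.5 billion: just a shift between currency and reserves — both are base money → 0.
Net: 142 − 459 + 0 = -$317 billion.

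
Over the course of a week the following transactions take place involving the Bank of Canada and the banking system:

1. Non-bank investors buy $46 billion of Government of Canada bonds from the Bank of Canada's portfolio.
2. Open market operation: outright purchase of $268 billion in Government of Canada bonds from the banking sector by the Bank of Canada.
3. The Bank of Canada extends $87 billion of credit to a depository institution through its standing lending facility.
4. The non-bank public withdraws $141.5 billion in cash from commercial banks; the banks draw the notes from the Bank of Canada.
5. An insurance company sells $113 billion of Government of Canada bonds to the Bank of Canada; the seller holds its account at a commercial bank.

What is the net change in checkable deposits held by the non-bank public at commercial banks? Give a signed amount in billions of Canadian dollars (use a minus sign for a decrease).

Bank of Canada balance sheet:
  Assets:      Securities +$335B, Loans to banks +$87B
  Liabilities: Bank reserves +$280.5B, Currency in circulation +$141.5B
Commercial banking system:
  Assets:      Reserves at CB +$280.5B, Securities −$268B
  Liabilities: Checkable deposits −$74.5B, Borrowings from CB +$87B
So the change in checkable deposits held by the non-bank public at commercial banks is -$74.5 billion.

-$74.5 billion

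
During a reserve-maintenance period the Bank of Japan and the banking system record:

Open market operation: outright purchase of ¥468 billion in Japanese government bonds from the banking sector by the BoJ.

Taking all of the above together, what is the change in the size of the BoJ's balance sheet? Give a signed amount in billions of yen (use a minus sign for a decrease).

BoJ balance sheet:
  Assets:      Securities +¥468B
  Liabilities: Bank reserves +¥468B
Change in total BoJ assets = +¥468 billion.

+¥468 billion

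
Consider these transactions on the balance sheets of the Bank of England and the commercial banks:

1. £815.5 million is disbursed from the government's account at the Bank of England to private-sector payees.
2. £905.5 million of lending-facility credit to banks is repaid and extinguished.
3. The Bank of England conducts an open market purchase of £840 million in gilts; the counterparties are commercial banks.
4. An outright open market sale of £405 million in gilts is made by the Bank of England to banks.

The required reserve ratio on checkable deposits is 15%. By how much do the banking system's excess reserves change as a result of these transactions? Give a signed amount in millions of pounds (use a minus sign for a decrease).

+£222.675 million

Government spending £815.5 million: reserves +£815.5M, deposits +£815.5M.
Discount-window repayment £905.5 million: reserves −£905.5M, deposits 0.
OMO purchase (from banks) £840 million: reserves +£840M, deposits 0.
OMO sale (to banks) £405 million: reserves −£405M, deposits 0.
Totals: Δreserves = +£345M, Δdeposits = +£815.5M.
Δrequired reserves = 15% × +£815.5M = +£122.325M.
Δexcess reserves = Δreserves − Δrequired = +£345M − (+£122.325M) = +£222.675 million.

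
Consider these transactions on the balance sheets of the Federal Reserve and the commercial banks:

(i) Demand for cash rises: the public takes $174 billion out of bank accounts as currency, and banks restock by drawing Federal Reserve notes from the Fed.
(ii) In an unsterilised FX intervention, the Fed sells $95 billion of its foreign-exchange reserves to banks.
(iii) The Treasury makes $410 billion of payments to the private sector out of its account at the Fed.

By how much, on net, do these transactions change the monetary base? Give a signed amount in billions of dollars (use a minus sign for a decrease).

Fed balance sheet:
  Assets:      Foreign assets −$95B
  Liabilities: Bank reserves +$141B, Currency in circulation +$174B, Government deposits −$410B
Commercial banking system:
  Assets:      Reserves at CB +$141B, Foreign assets +$95B
  Liabilities: Checkable deposits +$236B
Monetary base = currency + reserves: +$174B + (+$141B) = +$315 billion.

+$315 billion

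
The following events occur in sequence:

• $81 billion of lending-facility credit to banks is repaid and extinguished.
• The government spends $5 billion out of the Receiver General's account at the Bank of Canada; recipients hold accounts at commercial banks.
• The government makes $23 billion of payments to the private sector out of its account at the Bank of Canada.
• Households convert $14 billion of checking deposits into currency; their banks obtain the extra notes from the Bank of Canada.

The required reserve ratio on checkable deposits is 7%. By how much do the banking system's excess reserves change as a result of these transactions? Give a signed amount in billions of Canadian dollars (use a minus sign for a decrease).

-$67.98 billion

Discount-window repayment $81 billion: reserves −$81B, deposits 0.
Government spending $5 billion: reserves +$5B, deposits +$5B.
Government spending $23 billion: reserves +$23B, deposits +$23B.
Currency withdrawal $14 billion: reserves −$14B, deposits −$14B.
Totals: Δreserves = −$67B, Δdeposits = +$14B.
Δrequired reserves = 7% × +$14B = +$0.98B.
Δexcess reserves = Δreserves − Δrequired = −$67B − (+$0.98B) = -$67.98 billion.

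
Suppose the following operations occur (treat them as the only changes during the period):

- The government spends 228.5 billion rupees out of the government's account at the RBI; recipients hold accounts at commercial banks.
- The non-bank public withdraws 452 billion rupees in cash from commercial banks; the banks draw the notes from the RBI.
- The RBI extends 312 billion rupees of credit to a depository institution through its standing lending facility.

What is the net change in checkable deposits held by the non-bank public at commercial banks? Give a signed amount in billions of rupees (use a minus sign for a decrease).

-223.5 billion

RBI balance sheet:
  Assets:      Loans to banks +312B
  Liabilities: Bank reserves +88.5B, Currency in circulation +452B, Government deposits −228.5B
Commercial banking system:
  Assets:      Reserves at CB +88.5B
  Liabilities: Checkable deposits −223.5B, Borrowings from CB +312B
So the change in checkable deposits held by the non-bank public at commercial banks is -223.5 billion.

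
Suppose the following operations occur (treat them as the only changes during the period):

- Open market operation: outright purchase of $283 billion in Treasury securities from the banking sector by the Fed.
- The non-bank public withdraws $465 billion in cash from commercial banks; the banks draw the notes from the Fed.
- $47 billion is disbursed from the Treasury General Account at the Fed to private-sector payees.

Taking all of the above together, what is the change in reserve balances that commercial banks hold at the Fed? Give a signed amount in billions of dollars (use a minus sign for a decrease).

OMO purchase (from banks) $283 billion: the Fed pays by crediting reserve accounts → +$283B.
Currency withdrawal $465 billion: banks swap reserves for currency → −$465B.
Government spending $47 billion: government payments flow into bank reserve accounts → +$47B.
Net: 283 − 465 + 47 = -$135 billion.

-$135 billion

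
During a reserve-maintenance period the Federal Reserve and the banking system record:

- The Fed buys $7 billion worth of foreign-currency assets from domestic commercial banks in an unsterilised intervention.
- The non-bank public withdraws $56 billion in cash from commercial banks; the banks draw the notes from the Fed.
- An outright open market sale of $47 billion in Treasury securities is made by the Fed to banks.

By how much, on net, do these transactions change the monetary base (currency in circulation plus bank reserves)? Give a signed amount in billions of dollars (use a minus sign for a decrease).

-$40 billion

Fed balance sheet:
  Assets:      Securities −$47B, Foreign assets +$7B
  Liabilities: Bank reserves −$96B, Currency in circulation +$56B
Monetary base = currency + reserves: +$56B + (−$96B) = -$40 billion.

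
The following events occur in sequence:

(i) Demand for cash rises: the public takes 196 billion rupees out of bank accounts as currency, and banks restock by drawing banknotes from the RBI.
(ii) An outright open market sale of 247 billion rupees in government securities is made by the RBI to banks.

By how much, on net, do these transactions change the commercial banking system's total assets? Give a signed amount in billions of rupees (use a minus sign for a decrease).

-196 billion

RBI balance sheet:
  Assets:      Securities −247B
  Liabilities: Bank reserves −443B, Currency in circulation +196B
Commercial banking system:
  Assets:      Reserves at CB −443B, Securities +247B
  Liabilities: Checkable deposits −196B
Change in total bank assets = -196 billion.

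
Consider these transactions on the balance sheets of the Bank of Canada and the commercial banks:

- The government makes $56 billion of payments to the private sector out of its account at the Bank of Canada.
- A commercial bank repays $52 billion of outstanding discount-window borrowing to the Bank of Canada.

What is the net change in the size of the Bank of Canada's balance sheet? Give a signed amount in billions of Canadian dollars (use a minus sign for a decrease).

Government spending $56 billion: only the composition of liabilities changes → 0.
Discount-window repayment $52 billion: a Bank of Canada asset is shed → −$52B.
Net: 0 − 52 = -$52 billion.

-$52 billion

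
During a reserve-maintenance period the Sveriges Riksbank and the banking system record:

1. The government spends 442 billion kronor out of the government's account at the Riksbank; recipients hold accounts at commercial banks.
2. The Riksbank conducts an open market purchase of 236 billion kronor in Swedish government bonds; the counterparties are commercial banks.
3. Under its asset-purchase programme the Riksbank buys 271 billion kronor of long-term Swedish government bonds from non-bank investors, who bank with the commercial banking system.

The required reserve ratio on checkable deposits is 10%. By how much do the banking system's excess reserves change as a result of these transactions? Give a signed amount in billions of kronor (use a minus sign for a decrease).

Government spending 442 billion kronor: reserves +442B, deposits +442B.
OMO purchase (from banks) 236 billion kronor: reserves +236B, deposits 0.
Asset purchase (from non-banks) 271 billion kronor: reserves +271B, deposits +271B.
Totals: Δreserves = +949B, Δdeposits = +713B.
Δrequired reserves = 10% × +713B = +71.3B.
Δexcess reserves = Δreserves − Δrequired = +949B − (+71.3B) = +877.7 billion.

+877.7 billion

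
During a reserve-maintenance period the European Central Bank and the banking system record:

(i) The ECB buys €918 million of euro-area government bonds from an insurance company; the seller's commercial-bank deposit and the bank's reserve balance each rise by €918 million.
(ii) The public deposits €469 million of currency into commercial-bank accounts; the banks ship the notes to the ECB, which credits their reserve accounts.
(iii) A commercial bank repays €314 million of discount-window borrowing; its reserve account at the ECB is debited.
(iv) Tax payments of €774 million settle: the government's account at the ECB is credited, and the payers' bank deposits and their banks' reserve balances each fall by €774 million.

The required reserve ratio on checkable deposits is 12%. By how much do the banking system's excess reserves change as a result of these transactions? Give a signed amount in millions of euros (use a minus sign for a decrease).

Asset purchase (from non-banks) €918 million: reserves +€918M, deposits +€918M.
Currency deposit €469 million: reserves +€469M, deposits +€469M.
Discount-window repayment €314 million: reserves −€314M, deposits 0.
Government account inflow €774 million: reserves −€774M, deposits −€774M.
Totals: Δreserves = +€299M, Δdeposits = +€613M.
Δrequired reserves = 12% × +€613M = +€73.56M.
Δexcess reserves = Δreserves − Δrequired = +€299M − (+€73.56M) = +€225.44 million.

+€225.44 million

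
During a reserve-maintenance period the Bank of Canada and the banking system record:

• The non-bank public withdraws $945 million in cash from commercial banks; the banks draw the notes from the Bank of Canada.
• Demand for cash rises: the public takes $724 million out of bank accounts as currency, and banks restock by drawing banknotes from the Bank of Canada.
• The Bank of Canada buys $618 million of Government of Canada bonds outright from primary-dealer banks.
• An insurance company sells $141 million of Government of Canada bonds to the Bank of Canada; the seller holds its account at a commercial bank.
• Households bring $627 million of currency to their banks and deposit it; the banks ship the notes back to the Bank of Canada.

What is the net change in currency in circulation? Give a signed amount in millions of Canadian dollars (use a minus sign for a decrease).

Bank of Canada balance sheet:
  Assets:      Securities +$759M
  Liabilities: Bank reserves −$283M, Currency in circulation +$1042M
So the change in currency in circulation is +$1042 million.

+$1042 million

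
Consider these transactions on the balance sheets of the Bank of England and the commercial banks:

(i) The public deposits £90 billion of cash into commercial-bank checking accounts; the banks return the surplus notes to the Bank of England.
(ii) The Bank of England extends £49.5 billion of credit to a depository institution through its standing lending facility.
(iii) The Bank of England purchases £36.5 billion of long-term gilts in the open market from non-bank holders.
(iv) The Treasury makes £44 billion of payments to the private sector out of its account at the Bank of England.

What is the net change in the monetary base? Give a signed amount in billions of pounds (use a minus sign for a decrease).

+£130 billion

Currency deposit £90 billion: just a shift between currency and reserves — both are base money → 0.
Discount-window loan £49.5 billion: Bank of England balance sheet expands → +£49.5B.
Asset purchase (from non-banks) £36.5 billion: Bank of England balance sheet expands → +£36.5B.
Government spending £44 billion: a non-base liability converts back to reserves → +£44B.
Net: 0 + 49.5 + 36.5 + 44 = +£130 billion.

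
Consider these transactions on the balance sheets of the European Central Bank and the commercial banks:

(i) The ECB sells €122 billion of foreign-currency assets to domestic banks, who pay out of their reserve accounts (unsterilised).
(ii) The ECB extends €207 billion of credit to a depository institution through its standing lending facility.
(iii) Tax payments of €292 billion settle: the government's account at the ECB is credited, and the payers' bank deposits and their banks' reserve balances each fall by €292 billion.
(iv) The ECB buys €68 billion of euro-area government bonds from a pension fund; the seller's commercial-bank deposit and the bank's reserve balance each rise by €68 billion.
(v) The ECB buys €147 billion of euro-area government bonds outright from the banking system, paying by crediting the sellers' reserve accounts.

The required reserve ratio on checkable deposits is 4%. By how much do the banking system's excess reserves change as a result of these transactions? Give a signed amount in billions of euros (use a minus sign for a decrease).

FX sale €122 billion: reserves −€122B, deposits 0.
Discount-window loan €207 billion: reserves +€207B, deposits 0.
Government account inflow €292 billion: reserves −€292B, deposits −€292B.
Asset purchase (from non-banks) €68 billion: reserves +€68B, deposits +€68B.
OMO purchase (from banks) €147 billion: reserves +€147B, deposits 0.
Totals: Δreserves = +€8B, Δdeposits = −€224B.
Δrequired reserves = 4% × −€224B = −€8.96B.
Δexcess reserves = Δreserves − Δrequired = +€8B − (−€8.96B) = +€16.96 billion.

+€16.96 billion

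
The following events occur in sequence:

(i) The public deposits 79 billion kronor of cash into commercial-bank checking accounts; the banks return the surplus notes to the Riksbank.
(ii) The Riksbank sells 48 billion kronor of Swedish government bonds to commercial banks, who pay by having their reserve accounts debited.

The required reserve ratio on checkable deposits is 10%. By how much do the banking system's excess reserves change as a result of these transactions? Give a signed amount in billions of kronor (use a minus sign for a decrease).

+23.1 billion

Currency deposit 79 billion kronor: reserves +79B, deposits +79B.
OMO sale (to banks) 48 billion kronor: reserves −48B, deposits 0.
Totals: Δreserves = +31B, Δdeposits = +79B.
Δrequired reserves = 10% × +79B = +7.9B.
Δexcess reserves = Δreserves − Δrequired = +31B − (+7.9B) = +23.1 billion.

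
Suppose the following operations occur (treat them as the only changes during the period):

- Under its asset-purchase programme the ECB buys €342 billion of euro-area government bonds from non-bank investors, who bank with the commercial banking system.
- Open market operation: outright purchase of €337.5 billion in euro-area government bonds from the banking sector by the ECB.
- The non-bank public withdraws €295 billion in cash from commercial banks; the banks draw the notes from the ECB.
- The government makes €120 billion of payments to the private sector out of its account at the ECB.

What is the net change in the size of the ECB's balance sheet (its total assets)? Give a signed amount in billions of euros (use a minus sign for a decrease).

+€679.5 billion

Asset purchase (from non-banks) €342 billion: an ECB asset is acquired → +€342B.
OMO purchase (from banks) €337.5 billion: an ECB asset is acquired → +€337.5B.
Currency withdrawal €295 billion: only the composition of liabilities changes → 0.
Government spending €120 billion: only the composition of liabilities changes → 0.
Net: 342 + 337.5 + 0 + 0 = +€679.5 billion.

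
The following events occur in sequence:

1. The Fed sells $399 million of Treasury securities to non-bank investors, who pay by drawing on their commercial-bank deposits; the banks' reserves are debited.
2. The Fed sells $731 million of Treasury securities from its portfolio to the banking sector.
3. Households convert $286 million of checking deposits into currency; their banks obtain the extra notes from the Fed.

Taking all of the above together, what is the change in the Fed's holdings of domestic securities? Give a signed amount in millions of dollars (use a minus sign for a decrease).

-$1130 million

Fed balance sheet:
  Assets:      Securities −$1130M
  Liabilities: Bank reserves −$1416M, Currency in circulation +$286M
So the change in the Fed's holdings of domestic securities is -$1130 million.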